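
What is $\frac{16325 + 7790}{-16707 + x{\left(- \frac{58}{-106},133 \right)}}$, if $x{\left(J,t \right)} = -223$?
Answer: $- \frac{4823}{3386} \approx -1.4244$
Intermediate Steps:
$\frac{16325 + 7790}{-16707 + x{\left(- \frac{58}{-106},133 \right)}} = \frac{16325 + 7790}{-16707 - 223} = \frac{24115}{-16930} = 24115 \left(- \frac{1}{16930}\right) = - \frac{4823}{3386}$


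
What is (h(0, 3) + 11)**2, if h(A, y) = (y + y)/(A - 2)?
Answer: 64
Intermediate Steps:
h(A, y) = 2*y/(-2 + A) (h(A, y) = (2*y)/(-2 + A) = 2*y/(-2 + A))
(h(0, 3) + 11)**2 = (2*3/(-2 + 0) + 11)**2 = (2*3/(-2) + 11)**2 = (2*3*(-1/2) + 11)**2 = (-3 + 11)**2 = 8**2 = 64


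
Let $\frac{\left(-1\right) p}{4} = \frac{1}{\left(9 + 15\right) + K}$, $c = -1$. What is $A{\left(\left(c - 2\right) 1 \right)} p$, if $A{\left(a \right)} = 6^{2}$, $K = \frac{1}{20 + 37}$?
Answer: $- \frac{8208}{1369} \approx -5.9956$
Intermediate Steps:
$K = \frac{1}{57} \approx 0.017544$
$p = - \frac{228}{1369}$ ($p = - \frac{4}{\left(9 + 15\right) + \frac{1}{57}} = - \frac{4}{24 + \frac{1}{57}} = - \frac{4}{\frac{1369}{57}} = \left(-4\right) \frac{57}{1369} = - \frac{228}{1369} \approx -0.16654$)
$A{\left(a \right)} = 36$
$A{\left(\left(c - 2\right) 1 \right)} p = 36 \left(- \frac{228}{1369}\right) = - \frac{8208}{1369}$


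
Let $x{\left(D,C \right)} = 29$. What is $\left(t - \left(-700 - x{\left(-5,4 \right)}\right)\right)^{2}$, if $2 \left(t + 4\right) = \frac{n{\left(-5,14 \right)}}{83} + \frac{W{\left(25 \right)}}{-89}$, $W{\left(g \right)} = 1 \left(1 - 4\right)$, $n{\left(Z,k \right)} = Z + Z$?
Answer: $\frac{114715003039081}{218271076} \approx 5.2556 \cdot 10^{5}$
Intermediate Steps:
$n{\left(Z,k \right)} = 2 Z$
$W{\left(g \right)} = -3$ ($W{\left(g \right)} = 1 \left(-3\right) = -3$)
$t = - \frac{59737}{14774}$ ($t = -4 + \frac{\frac{2 \left(-5\right)}{83} - \frac{3}{-89}}{2} = -4 + \frac{\left(-10\right) \frac{1}{83} - - \frac{3}{89}}{2} = -4 + \frac{- \frac{10}{83} + \frac{3}{89}}{2} = -4 + \frac{1}{2} \left(- \frac{641}{7387}\right) = -4 - \frac{641}{14774} = - \frac{59737}{14774} \approx -4.0434$)
$\left(t - \left(-700 - x{\left(-5,4 \right)}\right)\right)^{2} = \left(- \frac{59737}{14774} + \left(700 - \left(-1\right) 29\right)\right)^{2} = \left(- \frac{59737}{14774} + \left(700 - -29\right)\right)^{2} = \left(- \frac{59737}{14774} + \left(700 + 29\right)\right)^{2} = \left(- \frac{59737}{14774} + 729\right)^{2} = \left(\frac{10710509}{14774}\right)^{2} = \frac{114715003039081}{218271076}$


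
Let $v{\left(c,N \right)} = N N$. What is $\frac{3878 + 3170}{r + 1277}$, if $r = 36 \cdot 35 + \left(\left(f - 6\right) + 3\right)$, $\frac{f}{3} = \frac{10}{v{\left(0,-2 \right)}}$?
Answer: $\frac{14096}{5083} \approx 2.7732$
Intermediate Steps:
$v{\left(c,N \right)} = N^{2}$
$f = \frac{15}{2}$ ($f = 3 \frac{10}{\left(-2\right)^{2}} = 3 \cdot \frac{10}{4} = 3 \cdot 10 \cdot \frac{1}{4} = 3 \cdot \frac{5}{2} = \frac{15}{2} \approx 7.5$)
$r = \frac{2529}{2}$ ($r = 36 \cdot 35 + \left(\left(\frac{15}{2} - 6\right) + 3\right) = 1260 + \left(\frac{3}{2} + 3\right) = 1260 + \frac{9}{2} = \frac{2529}{2} \approx 1264.5$)
$\frac{3878 + 3170}{r + 1277} = \frac{3878 + 3170}{\frac{2529}{2} + 1277} = \frac{7048}{\frac{5083}{2}} = 7048 \cdot \frac{2}{5083} = \frac{14096}{5083}$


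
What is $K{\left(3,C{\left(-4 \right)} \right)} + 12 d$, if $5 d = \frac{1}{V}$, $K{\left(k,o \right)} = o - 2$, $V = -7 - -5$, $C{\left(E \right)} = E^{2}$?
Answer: $\frac{64}{5} \approx 12.8$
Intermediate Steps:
$V = -2$ ($V = -7 + 5 = -2$)
$K{\left(k,o \right)} = -2 + o$
$d = - \frac{1}{10}$ ($d = \frac{1}{5 \left(-2\right)} = \frac{1}{5} \left(- \frac{1}{2}\right) = - \frac{1}{10} \approx -0.1$)
$K{\left(3,C{\left(-4 \right)} \right)} + 12 d = \left(-2 + \left(-4\right)^{2}\right) + 12 \left(- \frac{1}{10}\right) = \left(-2 + 16\right) - \frac{6}{5} = 14 - \frac{6}{5} = \frac{64}{5}$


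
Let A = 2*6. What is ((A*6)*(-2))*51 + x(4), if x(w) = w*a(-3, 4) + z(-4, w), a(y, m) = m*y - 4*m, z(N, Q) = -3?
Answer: -7459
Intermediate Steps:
a(y, m) = -4*m + m*y
A = 12
x(w) = -3 - 28*w (x(w) = w*(4*(-4 - 3)) - 3 = w*(4*(-7)) - 3 = w*(-28) - 3 = -28*w - 3 = -3 - 28*w)
((A*6)*(-2))*51 + x(4) = ((12*6)*(-2))*51 + (-3 - 28*4) = (72*(-2))*51 + (-3 - 112) = -144*51 - 115 = -7344 - 115 = -7459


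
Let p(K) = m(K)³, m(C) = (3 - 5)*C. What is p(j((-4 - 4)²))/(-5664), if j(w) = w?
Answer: 65536/177 ≈ 370.26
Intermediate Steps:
m(C) = -2*C
p(K) = -8*K³ (p(K) = (-2*K)³ = -8*K³)
p(j((-4 - 4)²))/(-5664) = -8*(-4 - 4)⁶/(-5664) = -8*((-8)²)³*(-1/5664) = -8*64³*(-1/5664) = -8*262144*(-1/5664) = -2097152*(-1/5664) = 65536/177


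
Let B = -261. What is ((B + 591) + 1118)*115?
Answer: 166520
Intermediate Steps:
((B + 591) + 1118)*115 = ((-261 + 591) + 1118)*115 = (330 + 1118)*115 = 1448*115 = 166520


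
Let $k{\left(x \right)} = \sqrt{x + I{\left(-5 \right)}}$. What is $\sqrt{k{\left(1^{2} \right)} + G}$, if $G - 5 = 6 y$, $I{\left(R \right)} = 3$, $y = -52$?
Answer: $i \sqrt{305} \approx 17.464 i$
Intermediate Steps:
$G = -307$ ($G = 5 + 6 \left(-52\right) = 5 - 312 = -307$)
$k{\left(x \right)} = \sqrt{3 + x}$ ($k{\left(x \right)} = \sqrt{x + 3} = \sqrt{3 + x}$)
$\sqrt{k{\left(1^{2} \right)} + G} = \sqrt{\sqrt{3 + 1^{2}} - 307} = \sqrt{\sqrt{3 + 1} - 307} = \sqrt{\sqrt{4} - 307} = \sqrt{2 - 307} = \sqrt{-305} = i \sqrt{305}$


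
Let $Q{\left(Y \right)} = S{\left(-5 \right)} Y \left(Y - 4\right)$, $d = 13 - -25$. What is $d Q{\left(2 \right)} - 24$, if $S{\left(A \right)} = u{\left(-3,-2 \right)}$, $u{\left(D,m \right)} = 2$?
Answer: $-328$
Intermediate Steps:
$S{\left(A \right)} = 2$
$d = 38$ ($d = 13 + 25 = 38$)
$Q{\left(Y \right)} = 2 Y \left(-4 + Y\right)$ ($Q{\left(Y \right)} = 2 Y \left(Y - 4\right) = 2 Y \left(-4 + Y\right)$)
$d Q{\left(2 \right)} - 24 = 38 \cdot 2 \cdot 2 \left(-4 + 2\right) - 24 = 38 \cdot 2 \cdot 2 \left(-2\right) - 24 = 38 \left(-8\right) - 24 = -304 - 24 = -328$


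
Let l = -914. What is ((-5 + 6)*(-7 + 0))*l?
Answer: 6398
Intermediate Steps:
((-5 + 6)*(-7 + 0))*l = ((-5 + 6)*(-7 + 0))*(-914) = (1*(-7))*(-914) = -7*(-914) = 6398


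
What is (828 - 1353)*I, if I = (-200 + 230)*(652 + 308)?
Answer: -15120000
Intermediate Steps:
I = 28800 (I = 30*960 = 28800)
(828 - 1353)*I = (828 - 1353)*28800 = -525*28800 = -15120000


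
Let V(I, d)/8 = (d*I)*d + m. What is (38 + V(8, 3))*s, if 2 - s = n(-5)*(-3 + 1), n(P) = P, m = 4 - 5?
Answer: -4848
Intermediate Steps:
m = -1
V(I, d) = -8 + 8*I*d² (V(I, d) = 8*((d*I)*d - 1) = 8*((I*d)*d - 1) = 8*(I*d² - 1) = 8*(-1 + I*d²) = -8 + 8*I*d²)
s = -8 (s = 2 - (-5)*(-3 + 1) = 2 - (-5)*(-2) = 2 - 1*10 = 2 - 10 = -8)
(38 + V(8, 3))*s = (38 + (-8 + 8*8*3²))*(-8) = (38 + (-8 + 8*8*9))*(-8) = (38 + (-8 + 576))*(-8) = (38 + 568)*(-8) = 606*(-8) = -4848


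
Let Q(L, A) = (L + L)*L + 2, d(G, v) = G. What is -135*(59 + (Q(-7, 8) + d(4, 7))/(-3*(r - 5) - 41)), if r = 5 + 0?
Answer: -312525/41 ≈ -7622.6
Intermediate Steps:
r = 5
Q(L, A) = 2 + 2*L**2 (Q(L, A) = (2*L)*L + 2 = 2*L**2 + 2 = 2 + 2*L**2)
-135*(59 + (Q(-7, 8) + d(4, 7))/(-3*(r - 5) - 41)) = -135*(59 + ((2 + 2*(-7)**2) + 4)/(-3*(5 - 5) - 41)) = -135*(59 + ((2 + 2*49) + 4)/(-3*0 - 41)) = -135*(59 + ((2 + 98) + 4)/(0 - 41)) = -135*(59 + (100 + 4)/(-41)) = -135*(59 + 104*(-1/41)) = -135*(59 - 104/41) = -135*2315/41 = -312525/41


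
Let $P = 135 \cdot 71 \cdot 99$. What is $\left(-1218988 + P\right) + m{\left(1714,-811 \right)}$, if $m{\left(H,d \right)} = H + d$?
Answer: $-269170$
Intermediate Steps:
$P = 948915$ ($P = 9585 \cdot 99 = 948915$)
$\left(-1218988 + P\right) + m{\left(1714,-811 \right)} = \left(-1218988 + 948915\right) + \left(1714 - 811\right) = -270073 + 903 = -269170$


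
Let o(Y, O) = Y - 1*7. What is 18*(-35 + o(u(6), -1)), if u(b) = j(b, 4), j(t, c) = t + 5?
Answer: -558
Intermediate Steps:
j(t, c) = 5 + t
u(b) = 5 + b
o(Y, O) = -7 + Y (o(Y, O) = Y - 7 = -7 + Y)
18*(-35 + o(u(6), -1)) = 18*(-35 + (-7 + (5 + 6))) = 18*(-35 + (-7 + 11)) = 18*(-35 + 4) = 18*(-31) = -558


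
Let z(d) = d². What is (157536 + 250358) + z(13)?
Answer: 408063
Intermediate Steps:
(157536 + 250358) + z(13) = (157536 + 250358) + 13² = 407894 + 169 = 408063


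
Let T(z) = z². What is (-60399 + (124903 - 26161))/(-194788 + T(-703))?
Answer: 12781/99807 ≈ 0.12806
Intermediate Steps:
(-60399 + (124903 - 26161))/(-194788 + T(-703)) = (-60399 + (124903 - 26161))/(-194788 + (-703)²) = (-60399 + 98742)/(-194788 + 494209) = 38343/299421 = 38343*(1/299421) = 12781/99807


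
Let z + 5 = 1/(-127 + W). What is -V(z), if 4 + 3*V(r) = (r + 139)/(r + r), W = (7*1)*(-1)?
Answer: 23323/4026 ≈ 5.7931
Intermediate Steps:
W = -7 (W = 7*(-1) = -7)
z = -671/134 (z = -5 + 1/(-127 - 7) = -5 + 1/(-134) = -5 - 1/134 = -671/134 ≈ -5.0075)
V(r) = -4/3 + (139 + r)/(6*r) (V(r) = -4/3 + ((r + 139)/(r + r))/3 = -4/3 + ((139 + r)/((2*r)))/3 = -4/3 + ((139 + r)*(1/(2*r)))/3 = -4/3 + ((139 + r)/(2*r))/3 = -4/3 + (139 + r)/(6*r))
-V(z) = -(139 - 7*(-671/134))/(6*(-671/134)) = -(-134)*(139 + 4697/134)/(6*671) = -(-134)*23323/(6*671*134) = -1*(-23323/4026) = 23323/4026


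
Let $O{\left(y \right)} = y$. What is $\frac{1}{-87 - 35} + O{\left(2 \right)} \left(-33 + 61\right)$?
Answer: $\frac{6831}{122} \approx 55.992$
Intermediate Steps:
$\frac{1}{-87 - 35} + O{\left(2 \right)} \left(-33 + 61\right) = \frac{1}{-87 - 35} + 2 \left(-33 + 61\right) = \frac{1}{-122} + 2 \cdot 28 = - \frac{1}{122} + 56 = \frac{6831}{122}$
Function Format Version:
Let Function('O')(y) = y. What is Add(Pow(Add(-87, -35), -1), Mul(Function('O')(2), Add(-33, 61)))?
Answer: Rational(6831, 122) ≈ 55.992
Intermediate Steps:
Add(Pow(Add(-87, -35), -1), Mul(Function('O')(2), Add(-33, 61))) = Add(Pow(Add(-87, -35), -1), Mul(2, Add(-33, 61))) = Add(Pow(-122, -1), Mul(2, 28)) = Add(Rational(-1, 122), 56) = Rational(6831, 122)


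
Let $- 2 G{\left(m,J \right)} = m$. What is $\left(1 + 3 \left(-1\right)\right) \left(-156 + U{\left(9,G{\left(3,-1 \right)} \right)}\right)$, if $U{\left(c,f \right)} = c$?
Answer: $294$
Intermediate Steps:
$G{\left(m,J \right)} = - \frac{m}{2}$
$\left(1 + 3 \left(-1\right)\right) \left(-156 + U{\left(9,G{\left(3,-1 \right)} \right)}\right) = \left(1 + 3 \left(-1\right)\right) \left(-156 + 9\right) = \left(1 - 3\right) \left(-147\right) = \left(-2\right) \left(-147\right) = 294$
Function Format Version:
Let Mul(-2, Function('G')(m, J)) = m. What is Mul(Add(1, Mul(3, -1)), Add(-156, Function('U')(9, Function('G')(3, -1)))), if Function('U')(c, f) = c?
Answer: 294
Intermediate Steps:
Function('G')(m, J) = Mul(Rational(-1, 2), m)
Mul(Add(1, Mul(3, -1)), Add(-156, Function('U')(9, Function('G')(3, -1)))) = Mul(Add(1, Mul(3, -1)), Add(-156, 9)) = Mul(Add(1, -3), -147) = Mul(-2, -147) = 294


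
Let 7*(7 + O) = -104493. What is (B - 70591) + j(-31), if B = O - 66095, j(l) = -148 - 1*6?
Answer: -1062422/7 ≈ -1.5177e+5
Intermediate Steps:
O = -104542/7 (O = -7 + (1/7)*(-104493) = -7 - 104493/7 = -104542/7 ≈ -14935.)
j(l) = -154 (j(l) = -148 - 6 = -154)
B = -567207/7 (B = -104542/7 - 66095 = -567207/7 ≈ -81030.)
(B - 70591) + j(-31) = (-567207/7 - 70591) - 154 = -1061344/7 - 154 = -1062422/7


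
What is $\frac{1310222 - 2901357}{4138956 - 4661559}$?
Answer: $\frac{1591135}{522603} \approx 3.0446$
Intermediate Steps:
$\frac{1310222 - 2901357}{4138956 - 4661559} = \frac{1310222 - 2901357}{-522603} = \left(-1591135\right) \left(- \frac{1}{522603}\right) = \frac{1591135}{522603}$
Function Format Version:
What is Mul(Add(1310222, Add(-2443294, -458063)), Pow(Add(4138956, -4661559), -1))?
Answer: Rational(1591135, 522603) ≈ 3.0446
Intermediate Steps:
Mul(Add(1310222, Add(-2443294, -458063)), Pow(Add(4138956, -4661559), -1)) = Mul(Add(1310222, -2901357), Pow(-522603, -1)) = Mul(-1591135, Rational(-1, 522603)) = Rational(1591135, 522603)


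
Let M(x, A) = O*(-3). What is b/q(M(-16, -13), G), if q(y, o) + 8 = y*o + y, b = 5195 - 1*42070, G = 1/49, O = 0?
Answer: 36875/8 ≈ 4609.4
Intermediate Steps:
M(x, A) = 0 (M(x, A) = 0*(-3) = 0)
G = 1/49 ≈ 0.020408
b = -36875 (b = 5195 - 42070 = -36875)
q(y, o) = -8 + y + o*y (q(y, o) = -8 + (y*o + y) = -8 + (o*y + y) = -8 + (y + o*y) = -8 + y + o*y)
b/q(M(-16, -13), G) = -36875/(-8 + 0 + (1/49)*0) = -36875/(-8 + 0 + 0) = -36875/(-8) = -36875*(-⅛) = 36875/8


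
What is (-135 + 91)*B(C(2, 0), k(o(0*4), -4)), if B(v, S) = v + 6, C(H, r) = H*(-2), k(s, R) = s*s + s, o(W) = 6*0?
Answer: -88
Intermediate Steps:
o(W) = 0
k(s, R) = s + s² (k(s, R) = s² + s = s + s²)
C(H, r) = -2*H
B(v, S) = 6 + v
(-135 + 91)*B(C(2, 0), k(o(0*4), -4)) = (-135 + 91)*(6 - 2*2) = -44*(6 - 4) = -44*2 = -88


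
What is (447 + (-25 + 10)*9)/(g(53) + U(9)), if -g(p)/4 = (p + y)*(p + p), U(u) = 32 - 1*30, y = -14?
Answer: -156/8267 ≈ -0.018870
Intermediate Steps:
U(u) = 2 (U(u) = 32 - 30 = 2)
g(p) = -8*p*(-14 + p) (g(p) = -4*(p - 14)*(p + p) = -4*(-14 + p)*2*p = -8*p*(-14 + p))
(447 + (-25 + 10)*9)/(g(53) + U(9)) = (447 + (-25 + 10)*9)/(8*53*(14 - 1*53) + 2) = (447 - 15*9)/(8*53*(14 - 53) + 2) = (447 - 135)/(8*53*(-39) + 2) = 312/(-16536 + 2) = 312/(-16534) = 312*(-1/16534) = -156/8267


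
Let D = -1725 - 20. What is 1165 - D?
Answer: 2910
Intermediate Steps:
D = -1745
1165 - D = 1165 - 1*(-1745) = 1165 + 1745 = 2910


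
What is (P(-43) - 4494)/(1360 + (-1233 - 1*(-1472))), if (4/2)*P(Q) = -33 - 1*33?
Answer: -1509/533 ≈ -2.8311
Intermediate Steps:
P(Q) = -33 (P(Q) = (-33 - 1*33)/2 = (-33 - 33)/2 = (½)*(-66) = -33)
(P(-43) - 4494)/(1360 + (-1233 - 1*(-1472))) = (-33 - 4494)/(1360 + (-1233 - 1*(-1472))) = -4527/(1360 + (-1233 + 1472)) = -4527/(1360 + 239) = -4527/1599 = -4527*1/1599 = -1509/533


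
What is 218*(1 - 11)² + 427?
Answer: 22227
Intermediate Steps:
218*(1 - 11)² + 427 = 218*(-10)² + 427 = 218*100 + 427 = 21800 + 427 = 22227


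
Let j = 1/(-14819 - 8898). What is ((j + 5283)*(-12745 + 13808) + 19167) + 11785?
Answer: 133924703914/23717 ≈ 5.6468e+6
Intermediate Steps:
j = -1/23717 (j = 1/(-23717) = -1/23717 ≈ -4.2164e-5)
((j + 5283)*(-12745 + 13808) + 19167) + 11785 = ((-1/23717 + 5283)*(-12745 + 13808) + 19167) + 11785 = ((125296910/23717)*1063 + 19167) + 11785 = (133190615330/23717 + 19167) + 11785 = 133645199069/23717 + 11785 = 133924703914/23717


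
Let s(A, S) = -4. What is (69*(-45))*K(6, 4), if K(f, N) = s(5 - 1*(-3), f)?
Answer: 12420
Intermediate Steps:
K(f, N) = -4
(69*(-45))*K(6, 4) = (69*(-45))*(-4) = -3105*(-4) = 12420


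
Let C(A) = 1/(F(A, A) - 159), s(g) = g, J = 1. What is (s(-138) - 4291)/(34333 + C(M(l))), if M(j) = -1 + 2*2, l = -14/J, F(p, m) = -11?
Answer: -752930/5836609 ≈ -0.12900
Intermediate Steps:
l = -14 (l = -14/1 = -14*1 = -14)
M(j) = 3 (M(j) = -1 + 4 = 3)
C(A) = -1/170 (C(A) = 1/(-11 - 159) = 1/(-170) = -1/170)
(s(-138) - 4291)/(34333 + C(M(l))) = (-138 - 4291)/(34333 - 1/170) = -4429/5836609/170 = -4429*170/5836609 = -752930/5836609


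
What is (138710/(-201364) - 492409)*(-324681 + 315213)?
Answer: 234696534715062/50341 ≈ 4.6621e+9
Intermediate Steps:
(138710/(-201364) - 492409)*(-324681 + 315213) = (138710*(-1/201364) - 492409)*(-9468) = (-69355/100682 - 492409)*(-9468) = -49576792293/100682*(-9468) = 234696534715062/50341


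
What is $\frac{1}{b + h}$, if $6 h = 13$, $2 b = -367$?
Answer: $- \frac{3}{544} \approx -0.0055147$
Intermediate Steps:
$b = - \frac{367}{2}$ ($b = \frac{1}{2} \left(-367\right) = - \frac{367}{2} \approx -183.5$)
$h = \frac{13}{6}$ ($h = \frac{1}{6} \cdot 13 = \frac{13}{6} \approx 2.1667$)
$\frac{1}{b + h} = \frac{1}{- \frac{367}{2} + \frac{13}{6}} = \frac{1}{- \frac{544}{3}} = - \frac{3}{544}$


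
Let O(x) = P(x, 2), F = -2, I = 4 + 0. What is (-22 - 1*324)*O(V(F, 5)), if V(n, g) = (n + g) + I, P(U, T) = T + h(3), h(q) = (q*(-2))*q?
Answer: 5536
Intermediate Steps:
I = 4
h(q) = -2*q² (h(q) = (-2*q)*q = -2*q²)
P(U, T) = -18 + T (P(U, T) = T - 2*3² = T - 2*9 = T - 18 = -18 + T)
V(n, g) = 4 + g + n (V(n, g) = (n + g) + 4 = (g + n) + 4 = 4 + g + n)
O(x) = -16 (O(x) = -18 + 2 = -16)
(-22 - 1*324)*O(V(F, 5)) = (-22 - 1*324)*(-16) = (-22 - 324)*(-16) = -346*(-16) = 5536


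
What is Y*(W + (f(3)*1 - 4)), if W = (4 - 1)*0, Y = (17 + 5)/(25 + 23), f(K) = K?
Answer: -11/24 ≈ -0.45833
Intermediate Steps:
Y = 11/24 (Y = 22/48 = 22*(1/48) = 11/24 ≈ 0.45833)
W = 0 (W = 3*0 = 0)
Y*(W + (f(3)*1 - 4)) = 11*(0 + (3*1 - 4))/24 = 11*(0 + (3 - 4))/24 = 11*(0 - 1)/24 = (11/24)*(-1) = -11/24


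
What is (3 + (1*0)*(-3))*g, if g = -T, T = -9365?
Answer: 28095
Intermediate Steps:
g = 9365 (g = -1*(-9365) = 9365)
(3 + (1*0)*(-3))*g = (3 + (1*0)*(-3))*9365 = (3 + 0*(-3))*9365 = (3 + 0)*9365 = 3*9365 = 28095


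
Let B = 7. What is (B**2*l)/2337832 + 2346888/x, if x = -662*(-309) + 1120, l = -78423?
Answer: 335447533065/34345757864 ≈ 9.7668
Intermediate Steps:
x = 205678 (x = 204558 + 1120 = 205678)
(B**2*l)/2337832 + 2346888/x = (7**2*(-78423))/2337832 + 2346888/205678 = (49*(-78423))*(1/2337832) + 2346888*(1/205678) = -3842727*1/2337832 + 1173444/102839 = -548961/333976 + 1173444/102839 = 335447533065/34345757864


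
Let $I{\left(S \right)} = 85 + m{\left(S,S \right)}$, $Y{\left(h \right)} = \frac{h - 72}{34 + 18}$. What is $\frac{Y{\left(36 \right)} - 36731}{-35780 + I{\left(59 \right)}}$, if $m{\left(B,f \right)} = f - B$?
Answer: $\frac{477512}{464035} \approx 1.029$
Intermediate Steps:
$Y{\left(h \right)} = - \frac{18}{13} + \frac{h}{52}$ ($Y{\left(h \right)} = \frac{-72 + h}{52} = \left(-72 + h\right) \frac{1}{52} = - \frac{18}{13} + \frac{h}{52}$)
$I{\left(S \right)} = 85$ ($I{\left(S \right)} = 85 + \left(S - S\right) = 85 + 0 = 85$)
$\frac{Y{\left(36 \right)} - 36731}{-35780 + I{\left(59 \right)}} = \frac{\left(- \frac{18}{13} + \frac{1}{52} \cdot 36\right) - 36731}{-35780 + 85} = \frac{\left(- \frac{18}{13} + \frac{9}{13}\right) - 36731}{-35695} = \left(- \frac{9}{13} - 36731\right) \left(- \frac{1}{35695}\right) = \left(- \frac{477512}{13}\right) \left(- \frac{1}{35695}\right) = \frac{477512}{464035}$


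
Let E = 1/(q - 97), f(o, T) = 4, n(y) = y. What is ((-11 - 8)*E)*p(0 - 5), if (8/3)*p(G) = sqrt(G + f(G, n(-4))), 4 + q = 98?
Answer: 19*I/8 ≈ 2.375*I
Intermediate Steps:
q = 94 (q = -4 + 98 = 94)
p(G) = 3*sqrt(4 + G)/8 (p(G) = 3*sqrt(G + 4)/8 = 3*sqrt(4 + G)/8)
E = -1/3 (E = 1/(94 - 97) = 1/(-3) = -1/3 ≈ -0.33333)
((-11 - 8)*E)*p(0 - 5) = ((-11 - 8)*(-1/3))*(3*sqrt(4 + (0 - 5))/8) = (-19*(-1/3))*(3*sqrt(4 - 5)/8) = 19*(3*sqrt(-1)/8)/3 = 19*(3*I/8)/3 = 19*I/8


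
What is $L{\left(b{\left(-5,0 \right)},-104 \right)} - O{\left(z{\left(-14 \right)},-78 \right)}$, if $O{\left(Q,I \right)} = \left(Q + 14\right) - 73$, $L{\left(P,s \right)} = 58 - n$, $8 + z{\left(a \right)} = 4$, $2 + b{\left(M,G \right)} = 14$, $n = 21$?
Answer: $100$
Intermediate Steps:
$b{\left(M,G \right)} = 12$ ($b{\left(M,G \right)} = -2 + 14 = 12$)
$z{\left(a \right)} = -4$ ($z{\left(a \right)} = -8 + 4 = -4$)
$L{\left(P,s \right)} = 37$ ($L{\left(P,s \right)} = 58 - 21 = 37$)
$O{\left(Q,I \right)} = -59 + Q$ ($O{\left(Q,I \right)} = \left(14 + Q\right) - 73 = -59 + Q$)
$L{\left(b{\left(-5,0 \right)},-104 \right)} - O{\left(z{\left(-14 \right)},-78 \right)} = 37 - \left(-59 - 4\right) = 37 - -63 = 37 + 63 = 100$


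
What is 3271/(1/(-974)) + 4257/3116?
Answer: -9927428407/3116 ≈ -3.1860e+6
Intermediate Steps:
3271/(1/(-974)) + 4257/3116 = 3271/(-1/974) + 4257*(1/3116) = 3271*(-974) + 4257/3116 = -3185954 + 4257/3116 = -9927428407/3116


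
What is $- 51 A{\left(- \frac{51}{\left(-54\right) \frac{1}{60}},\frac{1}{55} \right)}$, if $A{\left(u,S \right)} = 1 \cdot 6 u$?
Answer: $-17340$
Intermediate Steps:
$A{\left(u,S \right)} = 6 u$
$- 51 A{\left(- \frac{51}{\left(-54\right) \frac{1}{60}},\frac{1}{55} \right)} = - 51 \cdot 6 \left(- \frac{51}{\left(-54\right) \frac{1}{60}}\right) = - 51 \cdot 6 \left(- \frac{51}{- \frac{9}{10}}\right) = - 51 \cdot 6 \left(\left(-51\right) \left(- \frac{10}{9}\right)\right) = - 51 \cdot 6 \cdot \frac{170}{3} = \left(-51\right) 340 = -17340$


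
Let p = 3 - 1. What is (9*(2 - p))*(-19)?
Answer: 0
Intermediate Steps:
p = 2
(9*(2 - p))*(-19) = (9*(2 - 1*2))*(-19) = (9*(2 - 2))*(-19) = (9*0)*(-19) = 0*(-19) = 0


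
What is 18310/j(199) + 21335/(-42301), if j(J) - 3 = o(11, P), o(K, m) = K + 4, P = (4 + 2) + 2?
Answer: 387073640/380709 ≈ 1016.7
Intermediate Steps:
P = 8 (P = 6 + 2 = 8)
o(K, m) = 4 + K
j(J) = 18 (j(J) = 3 + (4 + 11) = 3 + 15 = 18)
18310/j(199) + 21335/(-42301) = 18310/18 + 21335/(-42301) = 18310*(1/18) + 21335*(-1/42301) = 9155/9 - 21335/42301 = 387073640/380709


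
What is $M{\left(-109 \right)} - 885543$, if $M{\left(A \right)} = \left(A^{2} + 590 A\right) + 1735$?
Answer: $-936237$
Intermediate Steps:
$M{\left(A \right)} = 1735 + A^{2} + 590 A$
$M{\left(-109 \right)} - 885543 = \left(1735 + \left(-109\right)^{2} + 590 \left(-109\right)\right) - 885543 = \left(1735 + 11881 - 64310\right) - 885543 = -50694 - 885543 = -936237$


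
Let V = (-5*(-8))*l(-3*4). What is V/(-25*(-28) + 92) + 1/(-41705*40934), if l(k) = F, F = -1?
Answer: -8535762449/169008094530 ≈ -0.050505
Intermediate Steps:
l(k) = -1
V = -40 (V = -5*(-8)*(-1) = 40*(-1) = -40)
V/(-25*(-28) + 92) + 1/(-41705*40934) = -40/(-25*(-28) + 92) + 1/(-41705*40934) = -40/(700 + 92) - 1/41705*1/40934 = -40/792 - 1/1707152470 = -40*1/792 - 1/1707152470 = -5/99 - 1/1707152470 = -8535762449/169008094530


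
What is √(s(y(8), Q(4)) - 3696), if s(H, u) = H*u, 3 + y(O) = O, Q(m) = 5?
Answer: I*√3671 ≈ 60.589*I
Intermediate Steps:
y(O) = -3 + O
√(s(y(8), Q(4)) - 3696) = √((-3 + 8)*5 - 3696) = √(5*5 - 3696) = √(25 - 3696) = √(-3671) = I*√3671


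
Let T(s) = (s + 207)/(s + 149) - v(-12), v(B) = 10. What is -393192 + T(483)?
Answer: -124251487/316 ≈ -3.9320e+5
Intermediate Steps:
T(s) = -10 + (207 + s)/(149 + s) (T(s) = (s + 207)/(s + 149) - 1*10 = (207 + s)/(149 + s) - 10 = -10 + (207 + s)/(149 + s))
-393192 + T(483) = -393192 + (-1283 - 9*483)/(149 + 483) = -393192 + (-1283 - 4347)/632 = -393192 + (1/632)*(-5630) = -393192 - 2815/316 = -124251487/316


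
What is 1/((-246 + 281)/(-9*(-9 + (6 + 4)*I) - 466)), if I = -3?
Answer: -23/7 ≈ -3.2857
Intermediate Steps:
1/((-246 + 281)/(-9*(-9 + (6 + 4)*I) - 466)) = 1/((-246 + 281)/(-9*(-9 + (6 + 4)*(-3)) - 466)) = 1/(35/(-9*(-9 + 10*(-3)) - 466)) = 1/(35/(-9*(-9 - 30) - 466)) = 1/(35/(-9*(-39) - 466)) = 1/(35/(351 - 466)) = 1/(35/(-115)) = 1/(35*(-1/115)) = 1/(-7/23) = -23/7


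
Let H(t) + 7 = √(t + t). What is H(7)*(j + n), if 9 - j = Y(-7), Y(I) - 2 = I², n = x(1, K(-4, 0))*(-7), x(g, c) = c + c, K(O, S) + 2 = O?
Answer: -294 + 42*√14 ≈ -136.85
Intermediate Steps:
K(O, S) = -2 + O
H(t) = -7 + √2*√t (H(t) = -7 + √(t + t) = -7 + √(2*t) = -7 + √2*√t)
x(g, c) = 2*c
n = 84 (n = (2*(-2 - 4))*(-7) = (2*(-6))*(-7) = -12*(-7) = 84)
Y(I) = 2 + I²
j = -42 (j = 9 - (2 + (-7)²) = 9 - (2 + 49) = 9 - 1*51 = 9 - 51 = -42)
H(7)*(j + n) = (-7 + √2*√7)*(-42 + 84) = (-7 + √14)*42 = -294 + 42*√14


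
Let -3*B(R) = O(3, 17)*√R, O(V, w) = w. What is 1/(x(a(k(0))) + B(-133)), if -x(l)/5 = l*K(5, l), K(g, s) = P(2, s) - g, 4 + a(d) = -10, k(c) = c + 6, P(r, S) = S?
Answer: -90/119989 + 51*I*√133/15958537 ≈ -0.00075007 + 3.6856e-5*I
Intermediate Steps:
k(c) = 6 + c
a(d) = -14 (a(d) = -4 - 10 = -14)
K(g, s) = s - g
x(l) = -5*l*(-5 + l) (x(l) = -5*l*(l - 1*5) = -5*l*(l - 5) = -5*l*(-5 + l))
B(R) = -17*√R/3
1/(x(a(k(0))) + B(-133)) = 1/(5*(-14)*(5 - 1*(-14)) - 17*I*√133/3) = 1/(5*(-14)*(5 + 14) - 17*I*√133/3) = 1/(5*(-14)*19 - 17*I*√133/3) = 1/(-1330 - 17*I*√133/3)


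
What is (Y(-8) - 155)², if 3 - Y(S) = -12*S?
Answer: 61504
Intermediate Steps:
Y(S) = 3 + 12*S (Y(S) = 3 - (-12)*S = 3 + 12*S)
(Y(-8) - 155)² = ((3 + 12*(-8)) - 155)² = ((3 - 96) - 155)² = (-93 - 155)² = (-248)² = 61504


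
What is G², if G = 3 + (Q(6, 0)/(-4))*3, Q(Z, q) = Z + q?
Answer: 9/4 ≈ 2.2500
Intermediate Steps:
G = -3/2 (G = 3 + ((6 + 0)/(-4))*3 = 3 + (6*(-¼))*3 = 3 - 3/2*3 = 3 - 9/2 = -3/2 ≈ -1.5000)
G² = (-3/2)² = 9/4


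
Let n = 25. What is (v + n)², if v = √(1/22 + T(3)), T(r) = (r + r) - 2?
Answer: (550 + √1958)²/484 ≈ 729.61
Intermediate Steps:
T(r) = -2 + 2*r (T(r) = 2*r - 2 = -2 + 2*r)
v = √1958/22 (v = √(1/22 + (-2 + 2*3)) = √(1/22 + (-2 + 6)) = √(1/22 + 4) = √(89/22) = √1958/22 ≈ 2.0113)
(v + n)² = (√1958/22 + 25)² = (25 + √1958/22)²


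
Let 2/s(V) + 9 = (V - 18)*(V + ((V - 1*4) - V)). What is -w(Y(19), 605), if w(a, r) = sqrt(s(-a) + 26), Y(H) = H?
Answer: -sqrt(4608687)/421 ≈ -5.0993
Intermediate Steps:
s(V) = 2/(-9 + (-18 + V)*(-4 + V)) (s(V) = 2/(-9 + (V - 18)*(V + ((V - 1*4) - V))) = 2/(-9 + (-18 + V)*(V + ((V - 4) - V))) = 2/(-9 + (-18 + V)*(V + ((-4 + V) - V))) = 2/(-9 + (-18 + V)*(V - 4)) = 2/(-9 + (-18 + V)*(-4 + V)))
w(a, r) = sqrt(26 + 2/(63 + a**2 + 22*a)) (w(a, r) = sqrt(2/(63 + (-a)**2 - (-22)*a) + 26) = sqrt(2/(63 + a**2 + 22*a) + 26) = sqrt(26 + 2/(63 + a**2 + 22*a)))
-w(Y(19), 605) = -sqrt(2)*sqrt((820 + 13*19**2 + 286*19)/(63 + 19**2 + 22*19)) = -sqrt(2)*sqrt((820 + 13*361 + 5434)/(63 + 361 + 418)) = -sqrt(2)*sqrt((820 + 4693 + 5434)/842) = -sqrt(2)*sqrt((1/842)*10947) = -sqrt(2)*sqrt(10947/842) = -sqrt(2)*sqrt(9217374)/842 = -sqrt(4608687)/421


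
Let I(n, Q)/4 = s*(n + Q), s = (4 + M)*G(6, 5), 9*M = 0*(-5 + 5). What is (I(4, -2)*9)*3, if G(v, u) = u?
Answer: 4320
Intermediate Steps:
M = 0 (M = (0*(-5 + 5))/9 = (0*0)/9 = (1/9)*0 = 0)
s = 20 (s = (4 + 0)*5 = 4*5 = 20)
I(n, Q) = 80*Q + 80*n (I(n, Q) = 4*(20*(n + Q)) = 4*(20*(Q + n)) = 4*(20*Q + 20*n) = 80*Q + 80*n)
(I(4, -2)*9)*3 = ((80*(-2) + 80*4)*9)*3 = ((-160 + 320)*9)*3 = (160*9)*3 = 1440*3 = 4320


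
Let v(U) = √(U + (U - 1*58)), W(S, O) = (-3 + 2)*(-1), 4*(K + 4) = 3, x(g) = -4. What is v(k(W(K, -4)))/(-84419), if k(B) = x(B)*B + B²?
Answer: -8*I/84419 ≈ -9.4765e-5*I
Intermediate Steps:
K = -13/4 (K = -4 + (¼)*3 = -4 + ¾ = -13/4 ≈ -3.2500)
W(S, O) = 1 (W(S, O) = -1*(-1) = 1)
k(B) = B² - 4*B (k(B) = -4*B + B² = B² - 4*B)
v(U) = √(-58 + 2*U) (v(U) = √(U + (U - 58)) = √(U + (-58 + U)) = √(-58 + 2*U))
v(k(W(K, -4)))/(-84419) = √(-58 + 2*(1*(-4 + 1)))/(-84419) = √(-58 + 2*(1*(-3)))*(-1/84419) = √(-58 + 2*(-3))*(-1/84419) = √(-58 - 6)*(-1/84419) = √(-64)*(-1/84419) = (8*I)*(-1/84419) = -8*I/84419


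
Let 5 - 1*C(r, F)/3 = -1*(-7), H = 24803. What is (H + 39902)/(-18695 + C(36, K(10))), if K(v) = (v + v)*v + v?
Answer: -64705/18701 ≈ -3.4600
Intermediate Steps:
K(v) = v + 2*v² (K(v) = (2*v)*v + v = 2*v² + v = v + 2*v²)
C(r, F) = -6 (C(r, F) = 15 - (-3)*(-7) = 15 - 3*7 = 15 - 21 = -6)
(H + 39902)/(-18695 + C(36, K(10))) = (24803 + 39902)/(-18695 - 6) = 64705/(-18701) = 64705*(-1/18701) = -64705/18701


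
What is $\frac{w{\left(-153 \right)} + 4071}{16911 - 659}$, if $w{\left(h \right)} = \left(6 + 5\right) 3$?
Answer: $\frac{1026}{4063} \approx 0.25252$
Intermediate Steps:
$w{\left(h \right)} = 33$ ($w{\left(h \right)} = 11 \cdot 3 = 33$)
$\frac{w{\left(-153 \right)} + 4071}{16911 - 659} = \frac{33 + 4071}{16911 - 659} = \frac{4104}{16252} = 4104 \cdot \frac{1}{16252} = \frac{1026}{4063}$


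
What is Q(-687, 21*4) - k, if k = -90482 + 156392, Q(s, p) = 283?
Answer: -65627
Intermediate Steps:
k = 65910
Q(-687, 21*4) - k = 283 - 1*65910 = 283 - 65910 = -65627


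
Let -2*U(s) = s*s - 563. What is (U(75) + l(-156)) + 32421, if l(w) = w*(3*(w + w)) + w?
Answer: 175750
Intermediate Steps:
l(w) = w + 6*w**2 (l(w) = w*(3*(2*w)) + w = w*(6*w) + w = 6*w**2 + w = w + 6*w**2)
U(s) = 563/2 - s**2/2 (U(s) = -(s*s - 563)/2 = -(s**2 - 563)/2 = -(-563 + s**2)/2 = 563/2 - s**2/2)
(U(75) + l(-156)) + 32421 = ((563/2 - 1/2*75**2) - 156*(1 + 6*(-156))) + 32421 = ((563/2 - 1/2*5625) - 156*(1 - 936)) + 32421 = ((563/2 - 5625/2) - 156*(-935)) + 32421 = (-2531 + 145860) + 32421 = 143329 + 32421 = 175750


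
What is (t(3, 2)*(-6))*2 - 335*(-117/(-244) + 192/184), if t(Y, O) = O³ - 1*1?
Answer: -3334653/5612 ≈ -594.20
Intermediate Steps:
t(Y, O) = -1 + O³ (t(Y, O) = O³ - 1 = -1 + O³)
(t(3, 2)*(-6))*2 - 335*(-117/(-244) + 192/184) = ((-1 + 2³)*(-6))*2 - 335*(-117/(-244) + 192/184) = ((-1 + 8)*(-6))*2 - 335*(-117*(-1/244) + 192*(1/184)) = (7*(-6))*2 - 335*(117/244 + 24/23) = -42*2 - 335*8547/5612 = -84 - 2863245/5612 = -3334653/5612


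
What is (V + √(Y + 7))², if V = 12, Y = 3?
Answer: (12 + √10)² ≈ 229.89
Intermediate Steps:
(V + √(Y + 7))² = (12 + √(3 + 7))² = (12 + √10)²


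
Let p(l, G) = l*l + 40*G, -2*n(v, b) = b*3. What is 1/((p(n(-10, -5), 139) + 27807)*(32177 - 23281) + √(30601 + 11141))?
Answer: 148666616/44203525425762041 - 3*√4638/88407050851524082 ≈ 3.3632e-9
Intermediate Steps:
n(v, b) = -3*b/2 (n(v, b) = -b*3/2 = -3*b/2)
p(l, G) = l² + 40*G
1/((p(n(-10, -5), 139) + 27807)*(32177 - 23281) + √(30601 + 11141)) = 1/((((-3/2*(-5))² + 40*139) + 27807)*(32177 - 23281) + √(30601 + 11141)) = 1/((((15/2)² + 5560) + 27807)*8896 + √41742) = 1/(((225/4 + 5560) + 27807)*8896 + 3*√4638) = 1/((22465/4 + 27807)*8896 + 3*√4638) = 1/((133693/4)*8896 + 3*√4638) = 1/(297333232 + 3*√4638)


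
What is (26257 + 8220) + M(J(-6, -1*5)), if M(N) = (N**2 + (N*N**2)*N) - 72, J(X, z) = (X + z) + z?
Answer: 100197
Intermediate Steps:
J(X, z) = X + 2*z
M(N) = -72 + N**2 + N**4 (M(N) = (N**2 + N**3*N) - 72 = (N**2 + N**4) - 72 = -72 + N**2 + N**4)
(26257 + 8220) + M(J(-6, -1*5)) = (26257 + 8220) + (-72 + (-6 + 2*(-1*5))**2 + (-6 + 2*(-1*5))**4) = 34477 + (-72 + (-6 + 2*(-5))**2 + (-6 + 2*(-5))**4) = 34477 + (-72 + (-6 - 10)**2 + (-6 - 10)**4) = 34477 + (-72 + (-16)**2 + (-16)**4) = 34477 + (-72 + 256 + 65536) = 34477 + 65720 = 100197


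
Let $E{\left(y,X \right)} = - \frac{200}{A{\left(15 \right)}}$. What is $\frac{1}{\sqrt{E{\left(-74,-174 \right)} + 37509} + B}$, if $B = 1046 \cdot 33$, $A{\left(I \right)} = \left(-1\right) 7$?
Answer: $\frac{241626}{8340183505} - \frac{\sqrt{1839341}}{8340183505} \approx 2.8809 \cdot 10^{-5}$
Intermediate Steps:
$A{\left(I \right)} = -7$
$B = 34518$
$E{\left(y,X \right)} = \frac{200}{7}$ ($E{\left(y,X \right)} = - \frac{200}{-7} = \left(-200\right) \left(- \frac{1}{7}\right) = \frac{200}{7}$)
$\frac{1}{\sqrt{E{\left(-74,-174 \right)} + 37509} + B} = \frac{1}{\sqrt{\frac{200}{7} + 37509} + 34518} = \frac{1}{\sqrt{\frac{262763}{7}} + 34518} = \frac{1}{\frac{\sqrt{1839341}}{7} + 34518} = \frac{1}{34518 + \frac{\sqrt{1839341}}{7}}$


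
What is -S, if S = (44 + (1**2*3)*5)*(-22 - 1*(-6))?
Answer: 944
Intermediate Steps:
S = -944 (S = (44 + (1*3)*5)*(-22 + 6) = (44 + 3*5)*(-16) = (44 + 15)*(-16) = 59*(-16) = -944)
-S = -1*(-944) = 944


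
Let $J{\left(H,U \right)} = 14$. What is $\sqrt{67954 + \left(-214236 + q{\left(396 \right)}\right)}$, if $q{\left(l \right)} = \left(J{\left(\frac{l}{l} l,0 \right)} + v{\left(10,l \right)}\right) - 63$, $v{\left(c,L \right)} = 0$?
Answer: $3 i \sqrt{16259} \approx 382.53 i$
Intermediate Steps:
$q{\left(l \right)} = -49$ ($q{\left(l \right)} = \left(14 + 0\right) - 63 = 14 - 63 = -49$)
$\sqrt{67954 + \left(-214236 + q{\left(396 \right)}\right)} = \sqrt{67954 - 214285} = \sqrt{-146331} = 3 i \sqrt{16259}$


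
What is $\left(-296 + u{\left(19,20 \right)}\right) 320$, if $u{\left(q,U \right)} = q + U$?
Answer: $-82240$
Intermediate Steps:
$u{\left(q,U \right)} = U + q$
$\left(-296 + u{\left(19,20 \right)}\right) 320 = \left(-296 + \left(20 + 19\right)\right) 320 = \left(-296 + 39\right) 320 = \left(-257\right) 320 = -82240$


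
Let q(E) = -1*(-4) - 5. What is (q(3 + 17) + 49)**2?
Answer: 2304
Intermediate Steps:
q(E) = -1 (q(E) = 4 - 5 = -1)
(q(3 + 17) + 49)**2 = (-1 + 49)**2 = 48**2 = 2304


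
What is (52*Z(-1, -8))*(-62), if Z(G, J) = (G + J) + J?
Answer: 54808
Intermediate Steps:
Z(G, J) = G + 2*J
(52*Z(-1, -8))*(-62) = (52*(-1 + 2*(-8)))*(-62) = (52*(-1 - 16))*(-62) = (52*(-17))*(-62) = -884*(-62) = 54808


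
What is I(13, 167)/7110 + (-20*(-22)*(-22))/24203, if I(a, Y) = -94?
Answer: -35549941/86041665 ≈ -0.41317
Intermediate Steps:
I(13, 167)/7110 + (-20*(-22)*(-22))/24203 = -94/7110 + (-20*(-22)*(-22))/24203 = -94*1/7110 + (440*(-22))*(1/24203) = -47/3555 - 9680*1/24203 = -47/3555 - 9680/24203 = -35549941/86041665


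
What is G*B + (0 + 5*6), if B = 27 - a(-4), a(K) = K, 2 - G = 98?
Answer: -2946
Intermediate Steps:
G = -96 (G = 2 - 1*98 = 2 - 98 = -96)
B = 31 (B = 27 - 1*(-4) = 27 + 4 = 31)
G*B + (0 + 5*6) = -96*31 + (0 + 5*6) = -2976 + (0 + 30) = -2976 + 30 = -2946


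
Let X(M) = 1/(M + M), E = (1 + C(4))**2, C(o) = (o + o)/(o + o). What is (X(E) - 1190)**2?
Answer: 90611361/64 ≈ 1.4158e+6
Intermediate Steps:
C(o) = 1 (C(o) = (2*o)/((2*o)) = (2*o)*(1/(2*o)) = 1)
E = 4 (E = (1 + 1)**2 = 2**2 = 4)
X(M) = 1/(2*M)
(X(E) - 1190)**2 = ((1/2)/4 - 1190)**2 = ((1/2)*(1/4) - 1190)**2 = (1/8 - 1190)**2 = (-9519/8)**2 = 90611361/64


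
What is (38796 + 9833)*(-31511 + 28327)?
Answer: -154834736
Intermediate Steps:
(38796 + 9833)*(-31511 + 28327) = 48629*(-3184) = -154834736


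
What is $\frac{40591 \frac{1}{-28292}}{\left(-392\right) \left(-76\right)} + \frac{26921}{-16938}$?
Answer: $- \frac{11345866256251}{7138310610816} \approx -1.5894$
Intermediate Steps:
$\frac{40591 \frac{1}{-28292}}{\left(-392\right) \left(-76\right)} + \frac{26921}{-16938} = \frac{40591 \left(- \frac{1}{28292}\right)}{29792} + 26921 \left(- \frac{1}{16938}\right) = \left(- \frac{40591}{28292}\right) \frac{1}{29792} - \frac{26921}{16938} = - \frac{40591}{842875264} - \frac{26921}{16938} = - \frac{11345866256251}{7138310610816}$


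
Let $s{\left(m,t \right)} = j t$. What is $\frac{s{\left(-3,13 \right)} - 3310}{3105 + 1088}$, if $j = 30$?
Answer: $- \frac{2920}{4193} \approx -0.6964$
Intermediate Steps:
$s{\left(m,t \right)} = 30 t$
$\frac{s{\left(-3,13 \right)} - 3310}{3105 + 1088} = \frac{30 \cdot 13 - 3310}{3105 + 1088} = \frac{390 - 3310}{4193} = \left(-2920\right) \frac{1}{4193} = - \frac{2920}{4193}$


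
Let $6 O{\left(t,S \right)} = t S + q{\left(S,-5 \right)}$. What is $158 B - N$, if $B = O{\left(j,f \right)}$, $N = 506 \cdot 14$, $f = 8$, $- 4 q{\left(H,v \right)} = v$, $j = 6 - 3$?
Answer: $- \frac{77029}{12} \approx -6419.1$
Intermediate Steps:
$j = 3$ ($j = 6 - 3 = 3$)
$q{\left(H,v \right)} = - \frac{v}{4}$
$N = 7084$
$O{\left(t,S \right)} = \frac{5}{24} + \frac{S t}{6}$ ($O{\left(t,S \right)} = \frac{t S - - \frac{5}{4}}{6} = \frac{S t + \frac{5}{4}}{6} = \frac{\frac{5}{4} + S t}{6} = \frac{5}{24} + \frac{S t}{6}$)
$B = \frac{101}{24}$ ($B = \frac{5}{24} + \frac{1}{6} \cdot 8 \cdot 3 = \frac{5}{24} + 4 = \frac{101}{24} \approx 4.2083$)
$158 B - N = 158 \cdot \frac{101}{24} - 7084 = \frac{7979}{12} - 7084 = - \frac{77029}{12}$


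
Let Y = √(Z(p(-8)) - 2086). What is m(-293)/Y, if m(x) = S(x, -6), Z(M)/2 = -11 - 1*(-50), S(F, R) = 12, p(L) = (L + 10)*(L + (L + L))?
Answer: -3*I*√502/251 ≈ -0.26779*I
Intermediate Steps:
p(L) = 3*L*(10 + L) (p(L) = (10 + L)*(L + 2*L) = (10 + L)*(3*L) = 3*L*(10 + L))
Z(M) = 78 (Z(M) = 2*(-11 - 1*(-50)) = 2*(-11 + 50) = 2*39 = 78)
m(x) = 12
Y = 2*I*√502 (Y = √(78 - 2086) = √(-2008) = 2*I*√502 ≈ 44.811*I)
m(-293)/Y = 12/((2*I*√502)) = 12*(-I*√502/1004) = -3*I*√502/251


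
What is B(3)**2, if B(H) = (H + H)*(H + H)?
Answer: 1296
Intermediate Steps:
B(H) = 4*H**2 (B(H) = (2*H)*(2*H) = 4*H**2)
B(3)**2 = (4*3**2)**2 = (4*9)**2 = 36**2 = 1296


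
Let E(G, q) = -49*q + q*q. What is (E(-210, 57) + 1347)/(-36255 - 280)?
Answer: -1803/36535 ≈ -0.049350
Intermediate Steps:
E(G, q) = q**2 - 49*q (E(G, q) = -49*q + q**2 = q**2 - 49*q)
(E(-210, 57) + 1347)/(-36255 - 280) = (57*(-49 + 57) + 1347)/(-36255 - 280) = (57*8 + 1347)/(-36535) = (456 + 1347)*(-1/36535) = 1803*(-1/36535) = -1803/36535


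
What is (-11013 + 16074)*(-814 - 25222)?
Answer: -131768196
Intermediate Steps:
(-11013 + 16074)*(-814 - 25222) = 5061*(-26036) = -131768196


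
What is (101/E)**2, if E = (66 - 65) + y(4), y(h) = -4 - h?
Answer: 10201/49 ≈ 208.18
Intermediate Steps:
E = -7 (E = (66 - 65) + (-4 - 1*4) = 1 + (-4 - 4) = 1 - 8 = -7)
(101/E)**2 = (101/(-7))**2 = (101*(-1/7))**2 = (-101/7)**2 = 10201/49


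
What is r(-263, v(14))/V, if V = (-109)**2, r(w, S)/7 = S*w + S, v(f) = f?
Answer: -25676/11881 ≈ -2.1611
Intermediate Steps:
r(w, S) = 7*S + 7*S*w (r(w, S) = 7*(S*w + S) = 7*(S + S*w) = 7*S + 7*S*w)
V = 11881
r(-263, v(14))/V = (7*14*(1 - 263))/11881 = (7*14*(-262))*(1/11881) = -25676*1/11881 = -25676/11881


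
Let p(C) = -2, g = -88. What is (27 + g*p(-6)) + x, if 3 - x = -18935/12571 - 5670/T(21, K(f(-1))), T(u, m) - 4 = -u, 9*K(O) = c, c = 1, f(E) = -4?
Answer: -26932033/213707 ≈ -126.02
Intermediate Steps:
K(O) = ⅑ (K(O) = (⅑)*1 = ⅑)
T(u, m) = 4 - u
x = -70314554/213707 (x = 3 - (-18935/12571 - 5670/(4 - 1*21)) = 3 - (-18935*1/12571 - 5670/(4 - 21)) = 3 - (-18935/12571 - 5670/(-17)) = 3 - (-18935/12571 - 5670*(-1/17)) = 3 - (-18935/12571 + 5670/17) = 3 - 1*70955675/213707 = 3 - 70955675/213707 = -70314554/213707 ≈ -329.02)
(27 + g*p(-6)) + x = (27 - 88*(-2)) - 70314554/213707 = (27 + 176) - 70314554/213707 = 203 - 70314554/213707 = -26932033/213707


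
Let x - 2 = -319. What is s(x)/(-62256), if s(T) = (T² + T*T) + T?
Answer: -66887/20752 ≈ -3.2232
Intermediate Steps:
x = -317 (x = 2 - 319 = -317)
s(T) = T + 2*T² (s(T) = (T² + T²) + T = 2*T² + T = T + 2*T²)
s(x)/(-62256) = -317*(1 + 2*(-317))/(-62256) = -317*(1 - 634)*(-1/62256) = -317*(-633)*(-1/62256) = 200661*(-1/62256) = -66887/20752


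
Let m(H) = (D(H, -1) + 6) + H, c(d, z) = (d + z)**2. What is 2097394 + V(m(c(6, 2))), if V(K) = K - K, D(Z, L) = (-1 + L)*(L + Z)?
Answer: 2097394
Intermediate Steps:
m(H) = 8 - H (m(H) = (((-1)**2 - 1*(-1) - H - H) + 6) + H = ((1 + 1 - H - H) + 6) + H = ((2 - 2*H) + 6) + H = (8 - 2*H) + H = 8 - H)
V(K) = 0
2097394 + V(m(c(6, 2))) = 2097394 + 0 = 2097394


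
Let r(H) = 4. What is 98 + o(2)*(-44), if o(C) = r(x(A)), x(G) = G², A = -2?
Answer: -78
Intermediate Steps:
o(C) = 4
98 + o(2)*(-44) = 98 + 4*(-44) = 98 - 176 = -78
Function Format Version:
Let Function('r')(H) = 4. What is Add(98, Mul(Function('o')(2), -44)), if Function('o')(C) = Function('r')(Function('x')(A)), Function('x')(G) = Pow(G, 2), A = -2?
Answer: -78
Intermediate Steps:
Function('o')(C) = 4
Add(98, Mul(Function('o')(2), -44)) = Add(98, Mul(4, -44)) = Add(98, -176) = -78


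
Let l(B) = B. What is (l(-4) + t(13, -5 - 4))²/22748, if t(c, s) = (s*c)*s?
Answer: 1100401/22748 ≈ 48.374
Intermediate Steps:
t(c, s) = c*s² (t(c, s) = (c*s)*s = c*s²)
(l(-4) + t(13, -5 - 4))²/22748 = (-4 + 13*(-5 - 4)²)²/22748 = (-4 + 13*(-9)²)²*(1/22748) = (-4 + 13*81)²*(1/22748) = (-4 + 1053)²*(1/22748) = 1049²*(1/22748) = 1100401*(1/22748) = 1100401/22748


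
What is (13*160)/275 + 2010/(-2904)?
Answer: 16629/2420 ≈ 6.8715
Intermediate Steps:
(13*160)/275 + 2010/(-2904) = 2080*(1/275) + 2010*(-1/2904) = 416/55 - 335/484 = 16629/2420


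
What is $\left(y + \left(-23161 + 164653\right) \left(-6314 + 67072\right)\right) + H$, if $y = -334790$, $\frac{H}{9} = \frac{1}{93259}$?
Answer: $\frac{801695038539823}{93259} \approx 8.5964 \cdot 10^{9}$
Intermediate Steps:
$H = \frac{9}{93259} \approx 9.6505 \cdot 10^{-5}$
$\left(y + \left(-23161 + 164653\right) \left(-6314 + 67072\right)\right) + H = \left(-334790 + \left(-23161 + 164653\right) \left(-6314 + 67072\right)\right) + \frac{9}{93259} = \left(-334790 + 141492 \cdot 60758\right) + \frac{9}{93259} = \left(-334790 + 8596770936\right) + \frac{9}{93259} = 8596436146 + \frac{9}{93259} = \frac{801695038539823}{93259}$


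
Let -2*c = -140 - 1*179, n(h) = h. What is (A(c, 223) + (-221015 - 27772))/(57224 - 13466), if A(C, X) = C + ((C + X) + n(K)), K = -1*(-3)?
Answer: -124121/21879 ≈ -5.6731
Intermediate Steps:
K = 3
c = 319/2 (c = -(-140 - 1*179)/2 = -(-140 - 179)/2 = -½*(-319) = 319/2 ≈ 159.50)
A(C, X) = 3 + X + 2*C (A(C, X) = C + ((C + X) + 3) = C + (3 + C + X) = 3 + X + 2*C)
(A(c, 223) + (-221015 - 27772))/(57224 - 13466) = ((3 + 223 + 2*(319/2)) + (-221015 - 27772))/(57224 - 13466) = ((3 + 223 + 319) - 248787)/43758 = (545 - 248787)*(1/43758) = -248242*1/43758 = -124121/21879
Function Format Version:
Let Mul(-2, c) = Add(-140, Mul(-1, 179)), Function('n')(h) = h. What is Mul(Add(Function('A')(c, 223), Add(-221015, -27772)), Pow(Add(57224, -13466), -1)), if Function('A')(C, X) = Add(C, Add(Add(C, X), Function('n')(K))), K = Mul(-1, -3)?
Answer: Rational(-124121, 21879) ≈ -5.6731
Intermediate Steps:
K = 3
c = Rational(319, 2) (c = Mul(Rational(-1, 2), Add(-140, Mul(-1, 179))) = Mul(Rational(-1, 2), Add(-140, -179)) = Mul(Rational(-1, 2), -319) = Rational(319, 2) ≈ 159.50)
Function('A')(C, X) = Add(3, X, Mul(2, C)) (Function('A')(C, X) = Add(C, Add(Add(C, X), 3)) = Add(C, Add(3, C, X)) = Add(3, X, Mul(2, C)))
Mul(Add(Function('A')(c, 223), Add(-221015, -27772)), Pow(Add(57224, -13466), -1)) = Mul(Add(Add(3, 223, Mul(2, Rational(319, 2))), Add(-221015, -27772)), Pow(Add(57224, -13466), -1)) = Mul(Add(Add(3, 223, 319), -248787), Pow(43758, -1)) = Mul(Add(545, -248787), Rational(1, 43758)) = Mul(-248242, Rational(1, 43758)) = Rational(-124121, 21879)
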